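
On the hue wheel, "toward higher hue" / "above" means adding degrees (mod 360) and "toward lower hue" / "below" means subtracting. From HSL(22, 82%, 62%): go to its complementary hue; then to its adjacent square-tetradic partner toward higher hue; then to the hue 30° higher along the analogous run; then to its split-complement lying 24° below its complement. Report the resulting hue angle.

118°

22 + 180 = 202°   (complement)
202 + 90 = 292°   (square ↑)
292 + 30 = 322°   (analog 30° ↑)
322 + 156 = 478 → 478 − 360 = 118°   (split-comp 24° ↓)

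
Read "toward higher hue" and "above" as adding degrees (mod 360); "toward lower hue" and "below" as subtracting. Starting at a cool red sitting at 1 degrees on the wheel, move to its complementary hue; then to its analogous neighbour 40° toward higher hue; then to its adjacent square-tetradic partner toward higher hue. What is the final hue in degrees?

311°

+180° (complement): 1 + 180 = 181°
+40° (analog 40° ↑): 181 + 40 = 221°
+90° (square ↑): 221 + 90 = 311°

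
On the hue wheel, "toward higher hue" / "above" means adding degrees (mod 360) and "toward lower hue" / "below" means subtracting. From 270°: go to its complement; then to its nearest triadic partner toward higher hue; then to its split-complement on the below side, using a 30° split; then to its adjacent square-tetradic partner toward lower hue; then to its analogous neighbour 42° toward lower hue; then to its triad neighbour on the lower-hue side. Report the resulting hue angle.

108°

+180° (complement): 270 + 180 = 450 → 450 − 360 = 90°
+120° (triadic ↑): 90 + 120 = 210°
+150° (split-comp 30° ↓): 210 + 150 = 360 → 360 − 360 = 0°
−90° (square ↓): 0 − 90 = -90 → -90 + 360 = 270°
−42° (analog 42° ↓): 270 − 42 = 228°
−120° (triadic ↓): 228 − 120 = 108°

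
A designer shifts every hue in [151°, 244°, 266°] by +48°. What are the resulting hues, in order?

199°, 292°, 314°

151 + 48 = 199°
244 + 48 = 292°
266 + 48 = 314°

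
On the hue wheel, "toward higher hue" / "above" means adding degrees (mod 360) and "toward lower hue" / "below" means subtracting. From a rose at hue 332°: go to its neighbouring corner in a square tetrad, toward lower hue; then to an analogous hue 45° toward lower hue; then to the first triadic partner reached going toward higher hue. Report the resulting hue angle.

317°

332 − 90 = 242°   (square ↓)
242 − 45 = 197°   (analog 45° ↓)
197 + 120 = 317°   (triadic ↑)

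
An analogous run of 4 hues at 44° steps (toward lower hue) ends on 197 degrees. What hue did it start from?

329°

3 steps of 44° (toward lower hue) give a net shift of −132°.
Start = end − shift: 197 + 132 = 329°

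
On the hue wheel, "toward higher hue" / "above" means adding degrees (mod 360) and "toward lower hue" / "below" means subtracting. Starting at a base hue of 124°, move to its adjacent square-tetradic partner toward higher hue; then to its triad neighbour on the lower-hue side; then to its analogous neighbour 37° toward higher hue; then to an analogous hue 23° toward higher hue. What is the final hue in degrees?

124 + 90 = 214°   (square ↑)
214 − 120 = 94°   (triadic ↓)
94 + 37 = 131°   (analog 37° ↑)
131 + 23 = 154°   (analog 23° ↑)

154°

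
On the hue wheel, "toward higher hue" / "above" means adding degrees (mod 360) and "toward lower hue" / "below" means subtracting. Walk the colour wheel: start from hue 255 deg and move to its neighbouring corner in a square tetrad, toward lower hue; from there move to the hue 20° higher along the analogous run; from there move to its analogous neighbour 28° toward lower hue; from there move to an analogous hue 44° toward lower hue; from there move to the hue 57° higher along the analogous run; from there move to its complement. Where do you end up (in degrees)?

square ↓ −90°: 255 − 90 = 165°
analog 20° ↑ +20°: 165 + 20 = 185°
analog 28° ↓ −28°: 185 − 28 = 157°
analog 44° ↓ −44°: 157 − 44 = 113°
analog 57° ↑ +57°: 113 + 57 = 170°
complement +180°: 170 + 180 = 350°

350°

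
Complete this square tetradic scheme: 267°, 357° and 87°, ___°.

A square tetradic scheme places four hues every 90°.
The full set through 87° is {87°, 177°, 267°, 357°}.
Given {87°, 267°, 357°}, the missing hue is 177°.

177°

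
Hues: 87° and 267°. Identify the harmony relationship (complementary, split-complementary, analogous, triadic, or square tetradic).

complementary

Sort the hues: 87°, 267°.
Successive gaps around the wheel: 180°, 180°.
Two hues 180° apart are complementary.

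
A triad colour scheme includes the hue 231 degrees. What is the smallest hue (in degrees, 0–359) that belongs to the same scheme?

A triad places three hues 120° apart.
The full set through 231° is {111°, 231°, 351°}.

111°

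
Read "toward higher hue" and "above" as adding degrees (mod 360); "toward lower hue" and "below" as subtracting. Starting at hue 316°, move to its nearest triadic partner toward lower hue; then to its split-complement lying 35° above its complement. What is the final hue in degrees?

−120° (triadic ↓): 316 − 120 = 196°
+215° (split-comp 35° ↑): 196 + 215 = 411 → 411 − 360 = 51°

51°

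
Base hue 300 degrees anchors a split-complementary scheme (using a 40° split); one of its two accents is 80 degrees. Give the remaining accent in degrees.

160°

Split-complementary hues sit 40° either side of the complement.
Complement of the base 300°: 300 + 180 = 480 → 480 − 360 = 120°
The given accent 80° is 40° one side of 120°; the other accent sits 40° the other side: 120 + 40 = 160°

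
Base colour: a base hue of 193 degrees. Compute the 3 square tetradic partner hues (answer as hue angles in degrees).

A square tetradic scheme places four hues every 90°.
193 + 90 = 283°
193 + 180 = 373 → 373 − 360 = 13°
193 + 270 = 463 → 463 − 360 = 103°

283°, 13° and 103°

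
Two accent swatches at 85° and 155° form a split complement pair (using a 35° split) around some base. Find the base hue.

300°

The accents sit 35° either side of the complement, so the complement is their short-arc midpoint on the wheel.
Short-arc midpoint of 85° and 155°: 120°.
Base is 180° from the complement: 120 − 180 = -60 → -60 + 360 = 300°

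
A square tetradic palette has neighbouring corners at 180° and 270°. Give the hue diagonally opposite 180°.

A square tetradic scheme places four hues 90° apart; opposite corners are 180° apart.
180 + 180 = 360 → 360 − 360 = 0°

0°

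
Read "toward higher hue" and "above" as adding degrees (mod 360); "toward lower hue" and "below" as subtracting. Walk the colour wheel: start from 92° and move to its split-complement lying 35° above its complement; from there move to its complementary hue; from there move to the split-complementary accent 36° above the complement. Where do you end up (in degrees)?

92 + 215 = 307°   (split-comp 35° ↑)
307 + 180 = 487 → 487 − 360 = 127°   (complement)
127 + 216 = 343°   (split-comp 36° ↑)

343°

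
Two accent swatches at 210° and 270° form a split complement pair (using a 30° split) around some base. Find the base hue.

60°

The accents sit 30° either side of the complement, so the complement is their short-arc midpoint on the wheel.
Short-arc midpoint of 210° and 270°: 240°.
Base is 180° from the complement: 240 − 180 = 60°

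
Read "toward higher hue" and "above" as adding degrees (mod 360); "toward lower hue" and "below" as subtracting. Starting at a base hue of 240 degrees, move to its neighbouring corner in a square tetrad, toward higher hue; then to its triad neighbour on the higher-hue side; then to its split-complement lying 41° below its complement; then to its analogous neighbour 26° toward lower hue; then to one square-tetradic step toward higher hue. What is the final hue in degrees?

293°

240 + 90 = 330°   (square ↑)
330 + 120 = 450 → 450 − 360 = 90°   (triadic ↑)
90 + 139 = 229°   (split-comp 41° ↓)
229 − 26 = 203°   (analog 26° ↓)
203 + 90 = 293°   (square ↑)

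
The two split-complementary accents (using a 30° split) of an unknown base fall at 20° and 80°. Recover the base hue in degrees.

230°

The accents sit 30° either side of the complement, so the complement is their short-arc midpoint on the wheel.
Short-arc midpoint of 20° and 80°: 50°.
Base is 180° from the complement: 50 − 180 = -130 → -130 + 360 = 230°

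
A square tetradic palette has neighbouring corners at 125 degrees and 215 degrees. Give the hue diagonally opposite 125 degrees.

305°

A square tetradic scheme places four hues 90° apart; opposite corners are 180° apart.
125 + 180 = 305°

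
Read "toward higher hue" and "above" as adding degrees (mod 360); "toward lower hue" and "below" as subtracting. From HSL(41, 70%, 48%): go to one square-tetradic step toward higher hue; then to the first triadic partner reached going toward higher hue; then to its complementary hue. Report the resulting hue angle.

square ↑ +90°: 41 + 90 = 131°
triadic ↑ +120°: 131 + 120 = 251°
complement +180°: 251 + 180 = 431 → 431 − 360 = 71°

71°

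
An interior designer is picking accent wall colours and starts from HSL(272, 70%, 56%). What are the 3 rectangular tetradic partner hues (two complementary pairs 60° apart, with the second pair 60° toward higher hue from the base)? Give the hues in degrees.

332°, 92° and 152°

272 + 60 = 332°
272 + 180 = 452 → 452 − 360 = 92°
272 + 240 = 512 → 512 − 360 = 152°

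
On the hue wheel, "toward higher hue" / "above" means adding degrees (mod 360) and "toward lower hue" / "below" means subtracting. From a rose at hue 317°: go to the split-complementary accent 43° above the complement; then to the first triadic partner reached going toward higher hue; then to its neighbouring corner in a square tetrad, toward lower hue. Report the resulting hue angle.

+223° (split-comp 43° ↑): 317 + 223 = 540 → 540 − 360 = 180°
+120° (triadic ↑): 180 + 120 = 300°
−90° (square ↓): 300 − 90 = 210°

210°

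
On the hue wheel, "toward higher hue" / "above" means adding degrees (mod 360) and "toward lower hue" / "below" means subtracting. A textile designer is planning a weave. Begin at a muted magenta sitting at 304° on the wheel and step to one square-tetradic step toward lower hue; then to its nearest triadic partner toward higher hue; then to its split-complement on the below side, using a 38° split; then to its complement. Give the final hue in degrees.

296°

−90° (square ↓): 304 − 90 = 214°
+120° (triadic ↑): 214 + 120 = 334°
+142° (split-comp 38° ↓): 334 + 142 = 476 → 476 − 360 = 116°
+180° (complement): 116 + 180 = 296°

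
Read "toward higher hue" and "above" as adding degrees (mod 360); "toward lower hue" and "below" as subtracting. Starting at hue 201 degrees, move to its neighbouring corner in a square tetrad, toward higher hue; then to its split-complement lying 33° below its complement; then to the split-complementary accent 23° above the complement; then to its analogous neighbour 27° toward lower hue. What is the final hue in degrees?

201 + 90 = 291°   (square ↑)
291 + 147 = 438 → 438 − 360 = 78°   (split-comp 33° ↓)
78 + 203 = 281°   (split-comp 23° ↑)
281 − 27 = 254°   (analog 27° ↓)

254°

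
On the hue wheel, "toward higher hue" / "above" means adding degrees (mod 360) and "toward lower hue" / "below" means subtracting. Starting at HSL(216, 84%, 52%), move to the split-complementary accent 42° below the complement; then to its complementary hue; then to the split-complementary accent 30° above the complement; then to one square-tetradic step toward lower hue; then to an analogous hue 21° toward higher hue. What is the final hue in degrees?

split-comp 42° ↓ +138°: 216 + 138 = 354°
complement +180°: 354 + 180 = 534 → 534 − 360 = 174°
split-comp 30° ↑ +210°: 174 + 210 = 384 → 384 − 360 = 24°
square ↓ −90°: 24 − 90 = -66 → -66 + 360 = 294°
analog 21° ↑ +21°: 294 + 21 = 315°

315°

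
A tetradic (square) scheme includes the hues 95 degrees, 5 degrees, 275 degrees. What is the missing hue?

185°

A square tetradic scheme places four hues every 90°.
The full set through 5° is {5°, 95°, 185°, 275°}.
Given {5°, 95°, 275°}, the missing hue is 185°.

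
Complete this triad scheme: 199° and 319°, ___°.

A triad places three hues 120° apart.
The full set through 199° is {79°, 199°, 319°}.
Given {199°, 319°}, the missing hue is 79°.

79°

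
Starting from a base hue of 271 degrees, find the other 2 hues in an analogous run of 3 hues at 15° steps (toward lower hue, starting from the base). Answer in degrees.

Analogous hues sit every 15° along the wheel.
271 − 15 = 256°
271 − 30 = 241°

256° and 241°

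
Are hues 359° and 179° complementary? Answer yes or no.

Angular distance: |359 − 179| = 180 = 180°.
Complementary requires 180°.

yes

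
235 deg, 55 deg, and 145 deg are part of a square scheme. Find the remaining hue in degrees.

325°

A square tetradic scheme places four hues every 90°.
The full set through 55° is {55°, 145°, 235°, 325°}.
Given {55°, 145°, 235°}, the missing hue is 325°.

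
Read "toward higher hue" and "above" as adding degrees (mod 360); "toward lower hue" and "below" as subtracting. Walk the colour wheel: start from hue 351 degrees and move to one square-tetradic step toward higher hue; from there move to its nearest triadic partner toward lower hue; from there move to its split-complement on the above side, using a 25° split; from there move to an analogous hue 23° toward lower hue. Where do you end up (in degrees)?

143°

+90° (square ↑): 351 + 90 = 441 → 441 − 360 = 81°
−120° (triadic ↓): 81 − 120 = -39 → -39 + 360 = 321°
+205° (split-comp 25° ↑): 321 + 205 = 526 → 526 − 360 = 166°
−23° (analog 23° ↓): 166 − 23 = 143°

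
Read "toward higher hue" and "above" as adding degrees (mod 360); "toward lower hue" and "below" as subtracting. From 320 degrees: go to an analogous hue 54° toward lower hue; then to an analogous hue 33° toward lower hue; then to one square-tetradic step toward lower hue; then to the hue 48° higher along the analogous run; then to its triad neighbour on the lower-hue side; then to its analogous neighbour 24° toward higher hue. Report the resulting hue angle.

95°

320 − 54 = 266°   (analog 54° ↓)
266 − 33 = 233°   (analog 33° ↓)
233 − 90 = 143°   (square ↓)
143 + 48 = 191°   (analog 48° ↑)
191 − 120 = 71°   (triadic ↓)
71 + 24 = 95°   (analog 24° ↑)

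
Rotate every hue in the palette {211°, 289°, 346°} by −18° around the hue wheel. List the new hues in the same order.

193°, 271°, 328°

211 − 18 = 193°
289 − 18 = 271°
346 − 18 = 328°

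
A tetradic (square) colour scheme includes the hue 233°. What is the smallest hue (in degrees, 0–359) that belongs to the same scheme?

A square tetradic scheme places four hues every 90°.
The full set through 233° is {53°, 143°, 233°, 323°}.

53°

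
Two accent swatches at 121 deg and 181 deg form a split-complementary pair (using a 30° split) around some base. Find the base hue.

The accents sit 30° either side of the complement, so the complement is their short-arc midpoint on the wheel.
Short-arc midpoint of 121° and 181°: 151°.
Base is 180° from the complement: 151 − 180 = -29 → -29 + 360 = 331°

331°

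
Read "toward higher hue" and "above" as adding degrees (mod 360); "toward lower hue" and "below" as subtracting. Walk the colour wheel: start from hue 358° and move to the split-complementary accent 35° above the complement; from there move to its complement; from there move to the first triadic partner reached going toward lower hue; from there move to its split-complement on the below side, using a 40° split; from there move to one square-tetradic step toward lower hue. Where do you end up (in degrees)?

+215° (split-comp 35° ↑): 358 + 215 = 573 → 573 − 360 = 213°
+180° (complement): 213 + 180 = 393 → 393 − 360 = 33°
−120° (triadic ↓): 33 − 120 = -87 → -87 + 360 = 273°
+140° (split-comp 40° ↓): 273 + 140 = 413 → 413 − 360 = 53°
−90° (square ↓): 53 − 90 = -37 → -37 + 360 = 323°

323°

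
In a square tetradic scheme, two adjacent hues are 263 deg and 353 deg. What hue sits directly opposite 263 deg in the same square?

A square tetradic scheme places four hues 90° apart; opposite corners are 180° apart.
263 + 180 = 443 → 443 − 360 = 83°

83°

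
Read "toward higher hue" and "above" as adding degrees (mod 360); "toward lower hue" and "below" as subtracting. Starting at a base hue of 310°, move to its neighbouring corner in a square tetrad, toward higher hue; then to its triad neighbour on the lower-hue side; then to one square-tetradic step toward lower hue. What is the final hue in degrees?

square ↑ +90°: 310 + 90 = 400 → 400 − 360 = 40°
triadic ↓ −120°: 40 − 120 = -80 → -80 + 360 = 280°
square ↓ −90°: 280 − 90 = 190°

190°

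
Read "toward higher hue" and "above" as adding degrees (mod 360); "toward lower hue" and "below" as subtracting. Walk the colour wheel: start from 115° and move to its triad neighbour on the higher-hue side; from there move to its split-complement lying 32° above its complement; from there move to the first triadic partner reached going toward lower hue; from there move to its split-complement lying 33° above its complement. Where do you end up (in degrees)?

180°

+120° (triadic ↑): 115 + 120 = 235°
+212° (split-comp 32° ↑): 235 + 212 = 447 → 447 − 360 = 87°
−120° (triadic ↓): 87 − 120 = -33 → -33 + 360 = 327°
+213° (split-comp 33° ↑): 327 + 213 = 540 → 540 − 360 = 180°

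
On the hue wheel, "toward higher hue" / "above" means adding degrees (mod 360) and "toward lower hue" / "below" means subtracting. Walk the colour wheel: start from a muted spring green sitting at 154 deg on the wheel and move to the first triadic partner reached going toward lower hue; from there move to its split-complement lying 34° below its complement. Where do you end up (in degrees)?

180°

154 − 120 = 34°   (triadic ↓)
34 + 146 = 180°   (split-comp 34° ↓)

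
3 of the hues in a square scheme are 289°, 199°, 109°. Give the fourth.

A square tetradic scheme places four hues every 90°.
The full set through 109° is {19°, 109°, 199°, 289°}.
Given {109°, 199°, 289°}, the missing hue is 19°.

19°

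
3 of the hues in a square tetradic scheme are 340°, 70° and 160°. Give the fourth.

250°

A square tetradic scheme places four hues every 90°.
The full set through 70° is {70°, 160°, 250°, 340°}.
Given {70°, 160°, 340°}, the missing hue is 250°.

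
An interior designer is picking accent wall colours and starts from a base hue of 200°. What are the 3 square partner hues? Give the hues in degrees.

290°, 20° and 110°

A square tetradic scheme places four hues every 90°.
200 + 90 = 290°
200 + 180 = 380 → 380 − 360 = 20°
200 + 270 = 470 → 470 − 360 = 110°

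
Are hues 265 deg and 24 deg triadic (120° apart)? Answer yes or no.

no

Angular distance: |265 − 24| = 241; shorter arc = 360 − 241 = 119°.
Triadic (120° apart) requires 120°.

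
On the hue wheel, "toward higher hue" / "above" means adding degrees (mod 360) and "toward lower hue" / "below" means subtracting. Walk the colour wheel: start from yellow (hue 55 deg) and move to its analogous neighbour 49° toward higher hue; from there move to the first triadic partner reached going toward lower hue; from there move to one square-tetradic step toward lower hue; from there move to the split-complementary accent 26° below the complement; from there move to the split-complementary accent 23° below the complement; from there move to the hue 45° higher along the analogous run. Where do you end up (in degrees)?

analog 49° ↑ +49°: 55 + 49 = 104°
triadic ↓ −120°: 104 − 120 = -16 → -16 + 360 = 344°
square ↓ −90°: 344 − 90 = 254°
split-comp 26° ↓ +154°: 254 + 154 = 408 → 408 − 360 = 48°
split-comp 23° ↓ +157°: 48 + 157 = 205°
analog 45° ↑ +45°: 205 + 45 = 250°

250°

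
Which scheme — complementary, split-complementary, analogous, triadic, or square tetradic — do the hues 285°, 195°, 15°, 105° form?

Sort the hues: 15°, 105°, 195°, 285°.
Successive gaps around the wheel: 90°, 90°, 90°, 90°.
Four hues every 90° form a square tetradic scheme.

square tetradic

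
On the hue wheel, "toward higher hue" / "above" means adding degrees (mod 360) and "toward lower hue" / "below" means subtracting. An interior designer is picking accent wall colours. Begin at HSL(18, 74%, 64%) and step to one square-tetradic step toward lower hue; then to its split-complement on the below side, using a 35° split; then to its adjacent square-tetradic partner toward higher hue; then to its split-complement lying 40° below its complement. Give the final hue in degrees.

18 − 90 = -72 → -72 + 360 = 288°   (square ↓)
288 + 145 = 433 → 433 − 360 = 73°   (split-comp 35° ↓)
73 + 90 = 163°   (square ↑)
163 + 140 = 303°   (split-comp 40° ↓)

303°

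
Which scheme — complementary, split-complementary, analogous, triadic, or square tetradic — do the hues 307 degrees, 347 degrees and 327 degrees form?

analogous

Sort the hues: 307°, 327°, 347°.
Successive gaps around the wheel: 20°, 20°, 320°.
A run of hues at equal small steps (20°) with one large closing gap is an analogous group.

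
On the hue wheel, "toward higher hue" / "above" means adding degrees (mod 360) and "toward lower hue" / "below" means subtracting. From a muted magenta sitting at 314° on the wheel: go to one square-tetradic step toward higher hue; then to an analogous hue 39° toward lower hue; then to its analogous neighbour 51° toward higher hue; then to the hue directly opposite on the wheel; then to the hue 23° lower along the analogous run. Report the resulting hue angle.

square ↑ +90°: 314 + 90 = 404 → 404 − 360 = 44°
analog 39° ↓ −39°: 44 − 39 = 5°
analog 51° ↑ +51°: 5 + 51 = 56°
complement +180°: 56 + 180 = 236°
analog 23° ↓ −23°: 236 − 23 = 213°

213°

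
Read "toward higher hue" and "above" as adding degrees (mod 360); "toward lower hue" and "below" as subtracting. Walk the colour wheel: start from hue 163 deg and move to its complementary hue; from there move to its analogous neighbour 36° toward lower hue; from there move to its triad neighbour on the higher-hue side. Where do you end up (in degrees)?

+180° (complement): 163 + 180 = 343°
−36° (analog 36° ↓): 343 − 36 = 307°
+120° (triadic ↑): 307 + 120 = 427 → 427 − 360 = 67°

67°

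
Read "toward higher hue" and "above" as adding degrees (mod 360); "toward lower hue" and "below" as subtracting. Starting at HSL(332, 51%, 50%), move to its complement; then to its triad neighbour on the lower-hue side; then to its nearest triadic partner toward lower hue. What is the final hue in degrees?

+180° (complement): 332 + 180 = 512 → 512 − 360 = 152°
−120° (triadic ↓): 152 − 120 = 32°
−120° (triadic ↓): 32 − 120 = -88 → -88 + 360 = 272°

272°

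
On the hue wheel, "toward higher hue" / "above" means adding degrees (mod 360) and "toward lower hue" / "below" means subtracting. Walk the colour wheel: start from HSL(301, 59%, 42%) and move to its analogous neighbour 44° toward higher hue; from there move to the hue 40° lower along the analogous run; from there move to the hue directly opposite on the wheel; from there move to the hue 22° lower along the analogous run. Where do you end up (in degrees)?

103°

301 + 44 = 345°   (analog 44° ↑)
345 − 40 = 305°   (analog 40° ↓)
305 + 180 = 485 → 485 − 360 = 125°   (complement)
125 − 22 = 103°   (analog 22° ↓)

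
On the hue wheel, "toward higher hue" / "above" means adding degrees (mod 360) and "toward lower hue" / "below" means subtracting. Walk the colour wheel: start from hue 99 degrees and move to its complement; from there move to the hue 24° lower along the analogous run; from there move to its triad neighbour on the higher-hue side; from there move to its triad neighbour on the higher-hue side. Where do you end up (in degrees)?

135°

99 + 180 = 279°   (complement)
279 − 24 = 255°   (analog 24° ↓)
255 + 120 = 375 → 375 − 360 = 15°   (triadic ↑)
15 + 120 = 135°   (triadic ↑)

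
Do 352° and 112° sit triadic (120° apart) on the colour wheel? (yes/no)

Angular distance: |352 − 112| = 240; shorter arc = 360 − 240 = 120°.
Triadic (120° apart) requires 120°.

yes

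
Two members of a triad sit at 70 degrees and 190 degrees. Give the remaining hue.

310°

A triad spaces three hues 120° apart.
The full set is {70°, 190°, 310°}.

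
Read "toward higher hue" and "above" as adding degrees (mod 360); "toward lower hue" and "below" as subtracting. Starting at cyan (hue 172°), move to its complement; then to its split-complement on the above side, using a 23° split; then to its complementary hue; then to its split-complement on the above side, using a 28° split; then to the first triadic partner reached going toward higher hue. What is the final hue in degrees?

343°

+180° (complement): 172 + 180 = 352°
+203° (split-comp 23° ↑): 352 + 203 = 555 → 555 − 360 = 195°
+180° (complement): 195 + 180 = 375 → 375 − 360 = 15°
+208° (split-comp 28° ↑): 15 + 208 = 223°
+120° (triadic ↑): 223 + 120 = 343°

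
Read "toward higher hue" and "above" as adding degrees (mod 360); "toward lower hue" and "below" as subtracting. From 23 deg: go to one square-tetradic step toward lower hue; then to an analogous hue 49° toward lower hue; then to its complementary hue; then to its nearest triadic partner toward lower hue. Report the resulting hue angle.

304°

−90° (square ↓): 23 − 90 = -67 → -67 + 360 = 293°
−49° (analog 49° ↓): 293 − 49 = 244°
+180° (complement): 244 + 180 = 424 → 424 − 360 = 64°
−120° (triadic ↓): 64 − 120 = -56 → -56 + 360 = 304°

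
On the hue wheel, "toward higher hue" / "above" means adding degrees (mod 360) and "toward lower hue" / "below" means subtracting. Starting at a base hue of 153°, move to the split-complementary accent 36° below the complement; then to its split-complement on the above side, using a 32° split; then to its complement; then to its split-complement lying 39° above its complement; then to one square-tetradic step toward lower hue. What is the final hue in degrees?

98°

split-comp 36° ↓ +144°: 153 + 144 = 297°
split-comp 32° ↑ +212°: 297 + 212 = 509 → 509 − 360 = 149°
complement +180°: 149 + 180 = 329°
split-comp 39° ↑ +219°: 329 + 219 = 548 → 548 − 360 = 188°
square ↓ −90°: 188 − 90 = 98°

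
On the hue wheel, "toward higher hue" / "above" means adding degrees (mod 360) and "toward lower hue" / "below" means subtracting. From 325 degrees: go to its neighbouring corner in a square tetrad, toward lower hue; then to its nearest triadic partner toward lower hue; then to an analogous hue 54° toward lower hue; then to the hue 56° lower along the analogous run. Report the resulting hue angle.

square ↓ −90°: 325 − 90 = 235°
triadic ↓ −120°: 235 − 120 = 115°
analog 54° ↓ −54°: 115 − 54 = 61°
analog 56° ↓ −56°: 61 − 56 = 5°

5°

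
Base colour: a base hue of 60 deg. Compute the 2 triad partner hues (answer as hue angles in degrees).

A triad places three hues 120° apart.
60 + 120 = 180°
60 + 240 = 300°

180° and 300°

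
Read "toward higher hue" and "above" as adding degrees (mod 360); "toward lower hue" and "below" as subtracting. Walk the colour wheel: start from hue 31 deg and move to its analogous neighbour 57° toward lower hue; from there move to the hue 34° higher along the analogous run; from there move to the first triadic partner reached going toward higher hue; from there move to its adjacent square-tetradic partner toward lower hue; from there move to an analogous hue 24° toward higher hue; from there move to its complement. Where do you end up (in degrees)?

31 − 57 = -26 → -26 + 360 = 334°   (analog 57° ↓)
334 + 34 = 368 → 368 − 360 = 8°   (analog 34° ↑)
8 + 120 = 128°   (triadic ↑)
128 − 90 = 38°   (square ↓)
38 + 24 = 62°   (analog 24° ↑)
62 + 180 = 242°   (complement)

242°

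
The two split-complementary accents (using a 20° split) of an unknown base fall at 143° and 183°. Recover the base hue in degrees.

343°

The accents sit 20° either side of the complement, so the complement is their short-arc midpoint on the wheel.
Short-arc midpoint of 143° and 183°: 163°.
Base is 180° from the complement: 163 − 180 = -17 → -17 + 360 = 343°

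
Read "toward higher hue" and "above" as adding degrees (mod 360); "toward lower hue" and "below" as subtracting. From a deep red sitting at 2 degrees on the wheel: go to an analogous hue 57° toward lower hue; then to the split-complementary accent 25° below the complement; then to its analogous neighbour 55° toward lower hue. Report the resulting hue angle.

45°

2 − 57 = -55 → -55 + 360 = 305°   (analog 57° ↓)
305 + 155 = 460 → 460 − 360 = 100°   (split-comp 25° ↓)
100 − 55 = 45°   (analog 55° ↓)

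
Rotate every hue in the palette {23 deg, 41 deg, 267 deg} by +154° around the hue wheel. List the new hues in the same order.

23 + 154 = 177°
41 + 154 = 195°
267 + 154 = 421 → 421 − 360 = 61°

177°, 195°, 61°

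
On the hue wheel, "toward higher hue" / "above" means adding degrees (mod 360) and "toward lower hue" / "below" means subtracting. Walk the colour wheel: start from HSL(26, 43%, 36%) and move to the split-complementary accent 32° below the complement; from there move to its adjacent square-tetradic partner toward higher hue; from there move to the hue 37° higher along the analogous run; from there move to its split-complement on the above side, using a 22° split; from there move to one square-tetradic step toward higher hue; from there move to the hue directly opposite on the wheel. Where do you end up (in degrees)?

26 + 148 = 174°   (split-comp 32° ↓)
174 + 90 = 264°   (square ↑)
264 + 37 = 301°   (analog 37° ↑)
301 + 202 = 503 → 503 − 360 = 143°   (split-comp 22° ↑)
143 + 90 = 233°   (square ↑)
233 + 180 = 413 → 413 − 360 = 53°   (complement)

53°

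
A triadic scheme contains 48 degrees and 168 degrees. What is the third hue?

288°

A triad spaces three hues 120° apart.
The full set is {48°, 168°, 288°}.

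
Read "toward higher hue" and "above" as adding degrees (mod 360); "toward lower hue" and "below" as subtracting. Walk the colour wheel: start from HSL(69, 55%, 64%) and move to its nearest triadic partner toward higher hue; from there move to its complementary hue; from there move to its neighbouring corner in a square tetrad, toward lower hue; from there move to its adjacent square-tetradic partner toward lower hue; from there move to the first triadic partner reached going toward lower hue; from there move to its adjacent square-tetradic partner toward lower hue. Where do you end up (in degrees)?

+120° (triadic ↑): 69 + 120 = 189°
+180° (complement): 189 + 180 = 369 → 369 − 360 = 9°
−90° (square ↓): 9 − 90 = -81 → -81 + 360 = 279°
−90° (square ↓): 279 − 90 = 189°
−120° (triadic ↓): 189 − 120 = 69°
−90° (square ↓): 69 − 90 = -21 → -21 + 360 = 339°

339°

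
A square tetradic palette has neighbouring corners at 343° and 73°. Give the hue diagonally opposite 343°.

A square tetradic scheme places four hues 90° apart; opposite corners are 180° apart.
343 + 180 = 523 → 523 − 360 = 163°

163°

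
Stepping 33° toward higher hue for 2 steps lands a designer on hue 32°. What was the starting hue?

2 steps of 33° (toward higher hue) give a net shift of +66°.
Start = end − shift: 32 − 66 = -34 → -34 + 360 = 326°

326°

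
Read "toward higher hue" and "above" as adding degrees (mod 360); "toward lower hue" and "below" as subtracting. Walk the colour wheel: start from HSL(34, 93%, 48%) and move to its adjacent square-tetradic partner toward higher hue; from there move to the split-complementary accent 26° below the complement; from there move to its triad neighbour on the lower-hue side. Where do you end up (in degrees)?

158°

square ↑ +90°: 34 + 90 = 124°
split-comp 26° ↓ +154°: 124 + 154 = 278°
triadic ↓ −120°: 278 − 120 = 158°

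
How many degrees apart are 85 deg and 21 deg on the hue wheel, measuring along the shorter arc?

|85 − 21| = 64.
64 ≤ 180, so the shorter arc is 64°.

64°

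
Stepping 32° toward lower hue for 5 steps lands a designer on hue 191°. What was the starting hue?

351°

5 steps of 32° (toward lower hue) give a net shift of −160°.
Start = end − shift: 191 + 160 = 351°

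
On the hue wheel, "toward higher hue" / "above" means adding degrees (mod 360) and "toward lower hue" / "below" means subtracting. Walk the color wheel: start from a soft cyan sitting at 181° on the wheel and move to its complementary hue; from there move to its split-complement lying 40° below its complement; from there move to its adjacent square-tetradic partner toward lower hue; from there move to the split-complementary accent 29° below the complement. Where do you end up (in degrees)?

181 + 180 = 361 → 361 − 360 = 1°   (complement)
1 + 140 = 141°   (split-comp 40° ↓)
141 − 90 = 51°   (square ↓)
51 + 151 = 202°   (split-comp 29° ↓)

202°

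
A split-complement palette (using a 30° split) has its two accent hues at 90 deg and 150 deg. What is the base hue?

The accents sit 30° either side of the complement, so the complement is their short-arc midpoint on the wheel.
Short-arc midpoint of 90° and 150°: 120°.
Base is 180° from the complement: 120 − 180 = -60 → -60 + 360 = 300°

300°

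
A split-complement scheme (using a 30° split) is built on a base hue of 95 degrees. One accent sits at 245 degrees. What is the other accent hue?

305°

Split-complementary hues sit 30° either side of the complement.
Complement of the base 95°: 95 + 180 = 275°
The given accent 245° is 30° one side of 275°; the other accent sits 30° the other side: 275 + 30 = 305°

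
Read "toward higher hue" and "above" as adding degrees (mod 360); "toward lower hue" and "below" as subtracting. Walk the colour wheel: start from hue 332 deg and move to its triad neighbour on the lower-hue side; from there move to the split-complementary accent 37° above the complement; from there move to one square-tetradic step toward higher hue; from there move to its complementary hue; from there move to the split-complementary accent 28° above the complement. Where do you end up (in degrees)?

332 − 120 = 212°   (triadic ↓)
212 + 217 = 429 → 429 − 360 = 69°   (split-comp 37° ↑)
69 + 90 = 159°   (square ↑)
159 + 180 = 339°   (complement)
339 + 208 = 547 → 547 − 360 = 187°   (split-comp 28° ↑)

187°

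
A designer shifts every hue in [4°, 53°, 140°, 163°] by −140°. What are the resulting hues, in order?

4 − 140 = -136 → -136 + 360 = 224°
53 − 140 = -87 → -87 + 360 = 273°
140 − 140 = 0°
163 − 140 = 23°

224°, 273°, 0°, 23°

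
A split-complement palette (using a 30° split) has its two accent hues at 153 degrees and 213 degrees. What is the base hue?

3°

The accents sit 30° either side of the complement, so the complement is their short-arc midpoint on the wheel.
Short-arc midpoint of 153° and 213°: 183°.
Base is 180° from the complement: 183 − 180 = 3°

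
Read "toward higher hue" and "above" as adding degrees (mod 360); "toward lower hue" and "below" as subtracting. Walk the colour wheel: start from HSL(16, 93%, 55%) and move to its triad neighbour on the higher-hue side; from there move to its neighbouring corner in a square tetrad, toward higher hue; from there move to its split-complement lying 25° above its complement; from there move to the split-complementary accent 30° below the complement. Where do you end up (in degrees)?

+120° (triadic ↑): 16 + 120 = 136°
+90° (square ↑): 136 + 90 = 226°
+205° (split-comp 25° ↑): 226 + 205 = 431 → 431 − 360 = 71°
+150° (split-comp 30° ↓): 71 + 150 = 221°

221°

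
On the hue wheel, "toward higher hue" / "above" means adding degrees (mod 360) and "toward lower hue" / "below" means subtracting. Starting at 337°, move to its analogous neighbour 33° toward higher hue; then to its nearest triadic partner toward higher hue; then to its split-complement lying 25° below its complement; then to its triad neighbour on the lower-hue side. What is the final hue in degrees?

analog 33° ↑ +33°: 337 + 33 = 370 → 370 − 360 = 10°
triadic ↑ +120°: 10 + 120 = 130°
split-comp 25° ↓ +155°: 130 + 155 = 285°
triadic ↓ −120°: 285 − 120 = 165°

165°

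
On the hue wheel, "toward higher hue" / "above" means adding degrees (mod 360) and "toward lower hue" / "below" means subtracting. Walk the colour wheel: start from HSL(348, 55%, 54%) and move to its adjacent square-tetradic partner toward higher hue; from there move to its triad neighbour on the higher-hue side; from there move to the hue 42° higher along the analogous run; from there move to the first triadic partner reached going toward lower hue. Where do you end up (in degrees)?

120°

+90° (square ↑): 348 + 90 = 438 → 438 − 360 = 78°
+120° (triadic ↑): 78 + 120 = 198°
+42° (analog 42° ↑): 198 + 42 = 240°
−120° (triadic ↓): 240 − 120 = 120°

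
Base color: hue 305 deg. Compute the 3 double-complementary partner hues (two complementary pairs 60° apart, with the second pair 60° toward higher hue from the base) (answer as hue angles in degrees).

A rectangular tetradic uses two complementary pairs 60° apart: offsets 0°, 60°, 180°, 240°.
305 + 60 = 365 → 365 − 360 = 5°
305 + 180 = 485 → 485 − 360 = 125°
305 + 240 = 545 → 545 − 360 = 185°

5°, 125° and 185°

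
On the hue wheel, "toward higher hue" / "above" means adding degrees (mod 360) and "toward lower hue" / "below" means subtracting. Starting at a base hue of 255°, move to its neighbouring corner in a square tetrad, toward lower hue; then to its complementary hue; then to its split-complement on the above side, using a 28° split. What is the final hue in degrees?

193°

square ↓ −90°: 255 − 90 = 165°
complement +180°: 165 + 180 = 345°
split-comp 28° ↑ +208°: 345 + 208 = 553 → 553 − 360 = 193°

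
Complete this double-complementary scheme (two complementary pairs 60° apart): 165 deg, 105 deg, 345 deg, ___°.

285°

A rectangular tetradic uses two complementary pairs 60° apart: offsets 0°, 60°, 180°, 240°.
Among {105°, 165°, 345°}, 345° and 165° are a 180° pair.
The remaining hue 105° needs its own complement: 105 + 180 = 285°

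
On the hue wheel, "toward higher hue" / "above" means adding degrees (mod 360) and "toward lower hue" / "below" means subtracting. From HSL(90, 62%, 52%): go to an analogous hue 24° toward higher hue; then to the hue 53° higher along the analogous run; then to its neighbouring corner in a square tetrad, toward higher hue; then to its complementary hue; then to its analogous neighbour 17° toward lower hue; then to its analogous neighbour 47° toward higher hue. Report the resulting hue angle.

+24° (analog 24° ↑): 90 + 24 = 114°
+53° (analog 53° ↑): 114 + 53 = 167°
+90° (square ↑): 167 + 90 = 257°
+180° (complement): 257 + 180 = 437 → 437 − 360 = 77°
−17° (analog 17° ↓): 77 − 17 = 60°
+47° (analog 47° ↑): 60 + 47 = 107°

107°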